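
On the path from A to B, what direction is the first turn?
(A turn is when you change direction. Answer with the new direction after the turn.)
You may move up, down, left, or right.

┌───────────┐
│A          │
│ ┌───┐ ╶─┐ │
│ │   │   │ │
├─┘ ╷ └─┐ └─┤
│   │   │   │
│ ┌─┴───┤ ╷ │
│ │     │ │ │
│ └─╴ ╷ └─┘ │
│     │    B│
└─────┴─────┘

Directions: right, right, right, down, right, down, right, down, down
First turn direction: down

Solution:

┌───────────┐
│A → → ↓    │
│ ┌───┐ ╶─┐ │
│ │   │↳ ↓│ │
├─┘ ╷ └─┐ └─┤
│   │   │↳ ↓│
│ ┌─┴───┤ ╷ │
│ │     │ │↓│
│ └─╴ ╷ └─┘ │
│     │    B│
└─────┴─────┘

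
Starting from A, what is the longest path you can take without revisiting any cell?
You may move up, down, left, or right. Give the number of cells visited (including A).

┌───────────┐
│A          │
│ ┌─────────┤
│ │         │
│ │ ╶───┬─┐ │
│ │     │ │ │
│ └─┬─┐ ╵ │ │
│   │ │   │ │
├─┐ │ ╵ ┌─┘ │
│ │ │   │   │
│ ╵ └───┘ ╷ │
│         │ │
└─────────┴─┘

Finding longest simple path using DFS:
Start: (0, 0)
Longest path visits 26 cells
Path: A → down → down → down → right → down → down → right → right → right → up → right → up → up → up → left → left → left → left → down → right → right → down → down → left → up

Solution:

┌───────────┐
│A          │
│ ┌─────────┤
│↓│↓ ← ← ← ↰│
│ │ ╶───┬─┐ │
│↓│↳ → ↓│ │↑│
│ └─┬─┐ ╵ │ │
│↳ ↓│B│↓  │↑│
├─┐ │ ╵ ┌─┘ │
│ │↓│↑ ↲│↱ ↑│
│ ╵ └───┘ ╷ │
│  ↳ → → ↑│ │
└─────────┴─┘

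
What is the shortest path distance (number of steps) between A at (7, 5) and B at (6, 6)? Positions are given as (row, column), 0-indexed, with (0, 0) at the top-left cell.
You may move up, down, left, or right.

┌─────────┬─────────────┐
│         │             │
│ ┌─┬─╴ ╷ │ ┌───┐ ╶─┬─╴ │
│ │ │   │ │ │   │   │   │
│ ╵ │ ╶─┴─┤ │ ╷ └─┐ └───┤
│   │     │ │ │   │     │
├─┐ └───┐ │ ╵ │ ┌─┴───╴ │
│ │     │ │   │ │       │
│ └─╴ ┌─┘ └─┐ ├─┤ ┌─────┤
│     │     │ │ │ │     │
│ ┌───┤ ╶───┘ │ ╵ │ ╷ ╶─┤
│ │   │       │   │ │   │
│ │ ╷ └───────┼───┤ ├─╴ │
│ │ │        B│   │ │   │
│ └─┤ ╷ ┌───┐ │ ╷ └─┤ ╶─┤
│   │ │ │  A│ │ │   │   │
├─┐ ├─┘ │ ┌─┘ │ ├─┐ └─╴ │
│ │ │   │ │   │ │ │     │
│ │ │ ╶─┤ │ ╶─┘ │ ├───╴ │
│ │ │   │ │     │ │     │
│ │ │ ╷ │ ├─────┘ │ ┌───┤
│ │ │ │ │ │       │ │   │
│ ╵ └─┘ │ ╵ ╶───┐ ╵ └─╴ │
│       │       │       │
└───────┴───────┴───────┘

Finding path from (7, 5) to (6, 6):
Path: (7,5) → (7,4) → (8,4) → (9,4) → (10,4) → (11,4) → (11,5) → (10,5) → (10,6) → (10,7) → (10,8) → (11,8) → (11,9) → (10,9) → (9,9) → (9,10) → (9,11) → (8,11) → (8,10) → (8,9) → (7,9) → (7,8) → (6,8) → (6,7) → (7,7) → (8,7) → (9,7) → (9,6) → (9,5) → (8,5) → (8,6) → (7,6) → (6,6)
Distance: 32 steps

Solution:

┌─────────┬─────────────┐
│         │             │
│ ┌─┬─╴ ╷ │ ┌───┐ ╶─┬─╴ │
│ │ │   │ │ │   │   │   │
│ ╵ │ ╶─┴─┤ │ ╷ └─┐ └───┤
│   │     │ │ │   │     │
├─┐ └───┐ │ ╵ │ ┌─┴───╴ │
│ │     │ │   │ │       │
│ └─╴ ┌─┘ └─┐ ├─┤ ┌─────┤
│     │     │ │ │ │     │
│ ┌───┤ ╶───┘ │ ╵ │ ╷ ╶─┤
│ │   │       │   │ │   │
│ │ ╷ └───────┼───┤ ├─╴ │
│ │ │        B│↓ ↰│ │   │
│ └─┤ ╷ ┌───┐ │ ╷ └─┤ ╶─┤
│   │ │ │↓ A│↑│↓│↑ ↰│   │
├─┐ ├─┘ │ ┌─┘ │ ├─┐ └─╴ │
│ │ │   │↓│↱ ↑│↓│ │↑ ← ↰│
│ │ │ ╶─┤ │ ╶─┘ │ ├───╴ │
│ │ │   │↓│↑ ← ↲│ │↱ → ↑│
│ │ │ ╷ │ ├─────┘ │ ┌───┤
│ │ │ │ │↓│↱ → → ↓│↑│   │
│ ╵ └─┘ │ ╵ ╶───┐ ╵ └─╴ │
│       │↳ ↑    │↳ ↑    │
└───────┴───────┴───────┘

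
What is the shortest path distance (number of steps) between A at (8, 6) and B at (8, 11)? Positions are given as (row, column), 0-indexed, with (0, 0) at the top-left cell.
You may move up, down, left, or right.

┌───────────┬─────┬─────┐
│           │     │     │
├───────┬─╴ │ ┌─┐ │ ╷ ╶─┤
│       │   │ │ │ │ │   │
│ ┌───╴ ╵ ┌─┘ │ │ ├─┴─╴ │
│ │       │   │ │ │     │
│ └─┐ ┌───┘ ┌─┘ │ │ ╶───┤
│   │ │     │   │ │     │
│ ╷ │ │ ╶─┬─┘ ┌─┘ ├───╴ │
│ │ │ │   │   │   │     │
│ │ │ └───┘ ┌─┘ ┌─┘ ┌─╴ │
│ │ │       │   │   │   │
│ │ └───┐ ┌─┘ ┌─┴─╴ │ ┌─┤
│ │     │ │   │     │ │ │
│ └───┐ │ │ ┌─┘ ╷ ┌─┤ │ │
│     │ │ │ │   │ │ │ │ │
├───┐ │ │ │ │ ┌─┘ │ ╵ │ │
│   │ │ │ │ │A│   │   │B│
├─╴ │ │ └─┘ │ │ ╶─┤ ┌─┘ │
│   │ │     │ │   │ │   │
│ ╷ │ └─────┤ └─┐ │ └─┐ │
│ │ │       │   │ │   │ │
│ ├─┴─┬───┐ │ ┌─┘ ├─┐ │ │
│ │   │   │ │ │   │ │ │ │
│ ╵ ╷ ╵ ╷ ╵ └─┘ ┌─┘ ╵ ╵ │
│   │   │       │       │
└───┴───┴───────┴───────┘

Finding path from (8, 6) to (8, 11):
Path: (8,6) → (7,6) → (7,7) → (6,7) → (6,8) → (6,9) → (5,9) → (4,9) → (4,10) → (4,11) → (5,11) → (5,10) → (6,10) → (7,10) → (8,10) → (8,9) → (9,9) → (10,9) → (10,10) → (11,10) → (12,10) → (12,11) → (11,11) → (10,11) → (9,11) → (8,11)
Distance: 25 steps

Solution:

┌───────────┬─────┬─────┐
│           │     │     │
├───────┬─╴ │ ┌─┐ │ ╷ ╶─┤
│       │   │ │ │ │ │   │
│ ┌───╴ ╵ ┌─┘ │ │ ├─┴─╴ │
│ │       │   │ │ │     │
│ └─┐ ┌───┘ ┌─┘ │ │ ╶───┤
│   │ │     │   │ │     │
│ ╷ │ │ ╶─┬─┘ ┌─┘ ├───╴ │
│ │ │ │   │   │   │↱ → ↓│
│ │ │ └───┘ ┌─┘ ┌─┘ ┌─╴ │
│ │ │       │   │  ↑│↓ ↲│
│ │ └───┐ ┌─┘ ┌─┴─╴ │ ┌─┤
│ │     │ │   │↱ → ↑│↓│ │
│ └───┐ │ │ ┌─┘ ╷ ┌─┤ │ │
│     │ │ │ │↱ ↑│ │ │↓│ │
├───┐ │ │ │ │ ┌─┘ │ ╵ │ │
│   │ │ │ │ │A│   │↓ ↲│B│
├─╴ │ │ └─┘ │ │ ╶─┤ ┌─┘ │
│   │ │     │ │   │↓│  ↑│
│ ╷ │ └─────┤ └─┐ │ └─┐ │
│ │ │       │   │ │↳ ↓│↑│
│ ├─┴─┬───┐ │ ┌─┘ ├─┐ │ │
│ │   │   │ │ │   │ │↓│↑│
│ ╵ ╷ ╵ ╷ ╵ └─┘ ┌─┘ ╵ ╵ │
│   │   │       │    ↳ ↑│
└───┴───┴───────┴───────┘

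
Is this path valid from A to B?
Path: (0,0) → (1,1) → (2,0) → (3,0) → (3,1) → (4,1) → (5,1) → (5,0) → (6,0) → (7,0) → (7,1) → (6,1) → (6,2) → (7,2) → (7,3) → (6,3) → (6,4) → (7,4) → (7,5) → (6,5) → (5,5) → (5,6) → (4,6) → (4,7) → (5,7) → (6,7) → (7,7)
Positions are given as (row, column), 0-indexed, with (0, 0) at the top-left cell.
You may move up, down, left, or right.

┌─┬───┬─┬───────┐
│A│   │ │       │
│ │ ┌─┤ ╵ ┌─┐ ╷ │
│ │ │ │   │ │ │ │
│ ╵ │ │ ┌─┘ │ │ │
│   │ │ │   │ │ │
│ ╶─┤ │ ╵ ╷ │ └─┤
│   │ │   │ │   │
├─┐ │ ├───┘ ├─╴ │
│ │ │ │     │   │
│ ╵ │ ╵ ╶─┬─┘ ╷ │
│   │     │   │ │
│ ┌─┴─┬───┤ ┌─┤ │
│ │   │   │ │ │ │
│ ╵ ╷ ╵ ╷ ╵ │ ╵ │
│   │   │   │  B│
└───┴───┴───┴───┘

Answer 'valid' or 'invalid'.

Checking path validity:
Result: Invalid move at step 1: cannot move from (0, 0) to (1, 1).

invalid

Correct solution:

┌─┬───┬─┬───────┐
│A│   │ │       │
│ │ ┌─┤ ╵ ┌─┐ ╷ │
│↓│ │ │   │ │ │ │
│ ╵ │ │ ┌─┘ │ │ │
│↓  │ │ │   │ │ │
│ ╶─┤ │ ╵ ╷ │ └─┤
│↳ ↓│ │   │ │   │
├─┐ │ ├───┘ ├─╴ │
│ │↓│ │     │↱ ↓│
│ ╵ │ ╵ ╶─┬─┘ ╷ │
│↓ ↲│     │↱ ↑│↓│
│ ┌─┴─┬───┤ ┌─┤ │
│↓│↱ ↓│↱ ↓│↑│ │↓│
│ ╵ ╷ ╵ ╷ ╵ │ ╵ │
│↳ ↑│↳ ↑│↳ ↑│  B│
└───┴───┴───┴───┘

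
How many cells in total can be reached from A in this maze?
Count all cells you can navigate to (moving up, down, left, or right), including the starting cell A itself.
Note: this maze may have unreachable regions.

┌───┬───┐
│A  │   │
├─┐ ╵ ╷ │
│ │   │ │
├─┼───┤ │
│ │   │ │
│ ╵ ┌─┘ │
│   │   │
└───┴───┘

Using BFS/flood-fill to find all reachable cells from A:
Maze size: 4 × 4 = 16 total cells
6 cell(s) are walled off and cannot be reached from A.
Reachable cells: 10

Reachable region (· marks reachable cells):

┌───┬───┐
│A ·│· ·│
├─┐ ╵ ╷ │
│ │· ·│·│
├─┼───┤ │
│ │   │·│
│ ╵ ┌─┘ │
│   │· ·│
└───┴───┘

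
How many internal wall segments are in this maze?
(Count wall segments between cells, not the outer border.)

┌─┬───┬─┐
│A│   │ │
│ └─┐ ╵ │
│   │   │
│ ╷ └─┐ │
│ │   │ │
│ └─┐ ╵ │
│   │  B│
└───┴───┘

Counting internal wall segments:
Total internal walls: 9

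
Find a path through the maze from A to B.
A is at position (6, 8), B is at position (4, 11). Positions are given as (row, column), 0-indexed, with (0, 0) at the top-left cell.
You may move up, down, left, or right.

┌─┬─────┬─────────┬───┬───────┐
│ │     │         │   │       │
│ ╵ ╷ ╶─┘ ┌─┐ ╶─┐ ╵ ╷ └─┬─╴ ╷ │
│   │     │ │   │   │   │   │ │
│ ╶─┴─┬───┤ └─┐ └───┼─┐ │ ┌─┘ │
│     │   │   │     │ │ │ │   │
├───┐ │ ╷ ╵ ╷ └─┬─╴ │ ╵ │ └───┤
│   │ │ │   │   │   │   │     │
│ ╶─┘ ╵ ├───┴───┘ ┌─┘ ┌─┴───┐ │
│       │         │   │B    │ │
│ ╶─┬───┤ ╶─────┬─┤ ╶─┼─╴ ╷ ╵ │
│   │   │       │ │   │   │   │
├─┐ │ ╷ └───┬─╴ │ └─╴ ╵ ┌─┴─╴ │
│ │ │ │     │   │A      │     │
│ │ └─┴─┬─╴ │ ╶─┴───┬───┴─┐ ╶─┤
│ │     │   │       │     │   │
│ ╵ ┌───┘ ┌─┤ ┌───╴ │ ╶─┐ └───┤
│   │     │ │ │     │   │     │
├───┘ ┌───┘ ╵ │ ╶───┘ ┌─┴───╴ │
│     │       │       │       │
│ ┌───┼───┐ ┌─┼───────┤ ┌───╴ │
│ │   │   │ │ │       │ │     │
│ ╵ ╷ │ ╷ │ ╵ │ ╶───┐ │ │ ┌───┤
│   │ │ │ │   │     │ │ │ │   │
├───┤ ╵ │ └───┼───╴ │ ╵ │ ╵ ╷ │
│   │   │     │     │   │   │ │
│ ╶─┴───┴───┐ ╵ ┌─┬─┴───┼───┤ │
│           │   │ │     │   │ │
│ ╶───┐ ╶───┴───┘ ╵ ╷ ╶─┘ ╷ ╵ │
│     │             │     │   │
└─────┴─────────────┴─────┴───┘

Finding the shortest path from (6, 8) to (4, 11):
Path length: 7 steps
Directions: right → right → right → up → right → up → left

Solution:

┌─┬─────┬─────────┬───┬───────┐
│ │     │         │   │       │
│ ╵ ╷ ╶─┘ ┌─┐ ╶─┐ ╵ ╷ └─┬─╴ ╷ │
│   │     │ │   │   │   │   │ │
│ ╶─┴─┬───┤ └─┐ └───┼─┐ │ ┌─┘ │
│     │   │   │     │ │ │ │   │
├───┐ │ ╷ ╵ ╷ └─┬─╴ │ ╵ │ └───┤
│   │ │ │   │   │   │   │     │
│ ╶─┘ ╵ ├───┴───┘ ┌─┘ ┌─┴───┐ │
│       │         │   │B ↰  │ │
│ ╶─┬───┤ ╶─────┬─┤ ╶─┼─╴ ╷ ╵ │
│   │   │       │ │   │↱ ↑│   │
├─┐ │ ╷ └───┬─╴ │ └─╴ ╵ ┌─┴─╴ │
│ │ │ │     │   │A → → ↑│     │
│ │ └─┴─┬─╴ │ ╶─┴───┬───┴─┐ ╶─┤
│ │     │   │       │     │   │
│ ╵ ┌───┘ ┌─┤ ┌───╴ │ ╶─┐ └───┤
│   │     │ │ │     │   │     │
├───┘ ┌───┘ ╵ │ ╶───┘ ┌─┴───╴ │
│     │       │       │       │
│ ┌───┼───┐ ┌─┼───────┤ ┌───╴ │
│ │   │   │ │ │       │ │     │
│ ╵ ╷ │ ╷ │ ╵ │ ╶───┐ │ │ ┌───┤
│   │ │ │ │   │     │ │ │ │   │
├───┤ ╵ │ └───┼───╴ │ ╵ │ ╵ ╷ │
│   │   │     │     │   │   │ │
│ ╶─┴───┴───┐ ╵ ┌─┬─┴───┼───┤ │
│           │   │ │     │   │ │
│ ╶───┐ ╶───┴───┘ ╵ ╷ ╶─┘ ╷ ╵ │
│     │             │     │   │
└─────┴─────────────┴─────┴───┘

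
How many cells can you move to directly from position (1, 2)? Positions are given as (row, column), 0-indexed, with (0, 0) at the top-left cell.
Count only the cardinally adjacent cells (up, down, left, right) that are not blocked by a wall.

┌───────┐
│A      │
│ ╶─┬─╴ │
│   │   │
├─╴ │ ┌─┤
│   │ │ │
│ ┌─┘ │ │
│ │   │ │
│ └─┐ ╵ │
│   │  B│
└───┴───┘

Checking passable neighbors of (1, 2):
Neighbors: (2, 2), (1, 3)
Count: 2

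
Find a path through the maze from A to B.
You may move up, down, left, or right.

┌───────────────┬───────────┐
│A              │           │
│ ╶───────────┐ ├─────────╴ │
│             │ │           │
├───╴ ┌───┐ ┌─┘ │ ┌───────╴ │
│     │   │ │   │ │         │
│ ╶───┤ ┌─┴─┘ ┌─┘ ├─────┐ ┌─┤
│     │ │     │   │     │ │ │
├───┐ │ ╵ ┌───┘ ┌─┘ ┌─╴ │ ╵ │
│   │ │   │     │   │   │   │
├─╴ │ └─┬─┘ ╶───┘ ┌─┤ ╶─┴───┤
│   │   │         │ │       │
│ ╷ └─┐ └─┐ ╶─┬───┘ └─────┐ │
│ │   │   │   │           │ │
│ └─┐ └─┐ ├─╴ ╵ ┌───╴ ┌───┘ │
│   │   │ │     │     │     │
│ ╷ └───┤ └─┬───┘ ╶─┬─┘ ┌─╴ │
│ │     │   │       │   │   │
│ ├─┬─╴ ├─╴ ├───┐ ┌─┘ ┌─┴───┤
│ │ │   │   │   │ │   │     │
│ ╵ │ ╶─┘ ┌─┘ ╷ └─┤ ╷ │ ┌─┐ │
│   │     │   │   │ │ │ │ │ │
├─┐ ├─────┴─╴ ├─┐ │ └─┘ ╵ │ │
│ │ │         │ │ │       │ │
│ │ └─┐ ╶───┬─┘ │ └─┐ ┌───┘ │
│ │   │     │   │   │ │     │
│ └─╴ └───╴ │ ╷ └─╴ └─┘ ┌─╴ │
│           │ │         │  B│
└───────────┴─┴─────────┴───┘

Finding the shortest path through the maze:
Path length: 62 steps
Directions: down → right → right → down → left → left → down → right → right → down → down → right → down → right → down → down → right → down → left → down → left → left → up → right → up → left → left → up → left → down → down → down → right → down → down → right → down → right → right → right → up → left → left → up → right → right → right → up → up → right → down → right → down → down → right → down → right → right → up → right → right → down

Solution:

┌───────────────┬───────────┐
│A              │           │
│ ╶───────────┐ ├─────────╴ │
│↳ → ↓        │ │           │
├───╴ ┌───┐ ┌─┘ │ ┌───────╴ │
│↓ ← ↲│   │ │   │ │         │
│ ╶───┤ ┌─┴─┘ ┌─┘ ├─────┐ ┌─┤
│↳ → ↓│ │     │   │     │ │ │
├───┐ │ ╵ ┌───┘ ┌─┘ ┌─╴ │ ╵ │
│   │↓│   │     │   │   │   │
├─╴ │ └─┬─┘ ╶───┘ ┌─┤ ╶─┴───┤
│   │↳ ↓│         │ │       │
│ ╷ └─┐ └─┐ ╶─┬───┘ └─────┐ │
│ │   │↳ ↓│   │           │ │
│ └─┐ └─┐ ├─╴ ╵ ┌───╴ ┌───┘ │
│↓ ↰│   │↓│     │     │     │
│ ╷ └───┤ └─┬───┘ ╶─┬─┘ ┌─╴ │
│↓│↑ ← ↰│↳ ↓│       │   │   │
│ ├─┬─╴ ├─╴ ├───┐ ┌─┘ ┌─┴───┤
│↓│ │↱ ↑│↓ ↲│↱ ↓│ │   │     │
│ ╵ │ ╶─┘ ┌─┘ ╷ └─┤ ╷ │ ┌─┐ │
│↳ ↓│↑ ← ↲│  ↑│↳ ↓│ │ │ │ │ │
├─┐ ├─────┴─╴ ├─┐ │ └─┘ ╵ │ │
│ │↓│  ↱ → → ↑│ │↓│       │ │
│ │ └─┐ ╶───┬─┘ │ └─┐ ┌───┘ │
│ │↳ ↓│↑ ← ↰│   │↳ ↓│ │↱ → ↓│
│ └─╴ └───╴ │ ╷ └─╴ └─┘ ┌─╴ │
│    ↳ → → ↑│ │    ↳ → ↑│  B│
└───────────┴─┴─────────┴───┘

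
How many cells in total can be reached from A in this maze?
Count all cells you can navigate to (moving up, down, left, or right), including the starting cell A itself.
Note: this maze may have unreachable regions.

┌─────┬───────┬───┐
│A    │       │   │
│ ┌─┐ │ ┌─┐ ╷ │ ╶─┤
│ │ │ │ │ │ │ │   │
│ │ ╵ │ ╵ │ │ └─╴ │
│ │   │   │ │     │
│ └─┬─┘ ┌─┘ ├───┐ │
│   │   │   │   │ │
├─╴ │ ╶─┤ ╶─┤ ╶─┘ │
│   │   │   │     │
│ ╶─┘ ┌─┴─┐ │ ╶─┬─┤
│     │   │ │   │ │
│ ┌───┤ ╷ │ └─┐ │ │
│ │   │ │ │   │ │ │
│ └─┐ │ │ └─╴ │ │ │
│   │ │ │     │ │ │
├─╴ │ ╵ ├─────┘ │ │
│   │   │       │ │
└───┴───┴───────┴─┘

Using BFS/flood-fill to find all reachable cells from A:
Maze size: 9 × 9 = 81 total cells
4 cell(s) are walled off and cannot be reached from A.
Reachable cells: 77

Reachable region (· marks reachable cells):

┌─────┬───────┬───┐
│A · ·│· · · ·│· ·│
│ ┌─┐ │ ┌─┐ ╷ │ ╶─┤
│·│·│·│·│·│·│·│· ·│
│ │ ╵ │ ╵ │ │ └─╴ │
│·│· ·│· ·│·│· · ·│
│ └─┬─┘ ┌─┘ ├───┐ │
│· ·│· ·│· ·│· ·│·│
├─╴ │ ╶─┤ ╶─┤ ╶─┘ │
│· ·│· ·│· ·│· · ·│
│ ╶─┘ ┌─┴─┐ │ ╶─┬─┤
│· · ·│· ·│·│· ·│ │
│ ┌───┤ ╷ │ └─┐ │ │
│·│· ·│·│·│· ·│·│ │
│ └─┐ │ │ └─╴ │ │ │
│· ·│·│·│· · ·│·│ │
├─╴ │ ╵ ├─────┘ │ │
│· ·│· ·│· · · ·│ │
└───┴───┴───────┴─┘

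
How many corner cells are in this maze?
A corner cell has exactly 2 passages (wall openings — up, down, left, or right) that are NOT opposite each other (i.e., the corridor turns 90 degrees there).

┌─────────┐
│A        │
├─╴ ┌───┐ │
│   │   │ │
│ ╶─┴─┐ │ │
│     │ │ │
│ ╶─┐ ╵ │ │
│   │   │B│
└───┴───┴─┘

Counting corner cells (2 non-opposite passages):
Total corners: 8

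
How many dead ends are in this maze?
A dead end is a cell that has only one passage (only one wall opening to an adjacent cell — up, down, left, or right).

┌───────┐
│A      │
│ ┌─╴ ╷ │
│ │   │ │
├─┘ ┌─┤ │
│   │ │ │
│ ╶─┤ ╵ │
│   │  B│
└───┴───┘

Checking each cell for number of passages:

Dead ends found at positions:
  (1, 0)
  (2, 2)
  (3, 1)
Total dead ends: 3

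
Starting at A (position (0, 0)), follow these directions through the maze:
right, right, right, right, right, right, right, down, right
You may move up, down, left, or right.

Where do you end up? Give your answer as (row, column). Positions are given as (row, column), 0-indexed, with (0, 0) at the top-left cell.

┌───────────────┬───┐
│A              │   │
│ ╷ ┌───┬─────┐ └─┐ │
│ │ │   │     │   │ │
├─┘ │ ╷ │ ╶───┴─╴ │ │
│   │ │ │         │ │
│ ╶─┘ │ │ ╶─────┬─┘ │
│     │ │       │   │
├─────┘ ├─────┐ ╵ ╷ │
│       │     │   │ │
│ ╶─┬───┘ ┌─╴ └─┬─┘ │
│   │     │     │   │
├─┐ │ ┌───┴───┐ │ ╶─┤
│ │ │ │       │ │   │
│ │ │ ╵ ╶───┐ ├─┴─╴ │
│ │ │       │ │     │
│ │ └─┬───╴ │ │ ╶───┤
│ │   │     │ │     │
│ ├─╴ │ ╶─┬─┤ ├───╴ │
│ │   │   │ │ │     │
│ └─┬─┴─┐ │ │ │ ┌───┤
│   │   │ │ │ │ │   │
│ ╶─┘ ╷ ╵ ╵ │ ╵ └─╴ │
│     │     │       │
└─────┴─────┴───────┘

Following directions step by step:
Start: (0, 0)
  right: (0, 0) → (0, 1)
  right: (0, 1) → (0, 2)
  right: (0, 2) → (0, 3)
  right: (0, 3) → (0, 4)
  right: (0, 4) → (0, 5)
  right: (0, 5) → (0, 6)
  right: (0, 6) → (0, 7)
  down: (0, 7) → (1, 7)
  right: (1, 7) → (1, 8)
Final position: (1, 8)

Path taken:

┌───────────────┬───┐
│A → → → → → → ↓│   │
│ ╷ ┌───┬─────┐ └─┐ │
│ │ │   │     │↳ B│ │
├─┘ │ ╷ │ ╶───┴─╴ │ │
│   │ │ │         │ │
│ ╶─┘ │ │ ╶─────┬─┘ │
│     │ │       │   │
├─────┘ ├─────┐ ╵ ╷ │
│       │     │   │ │
│ ╶─┬───┘ ┌─╴ └─┬─┘ │
│   │     │     │   │
├─┐ │ ┌───┴───┐ │ ╶─┤
│ │ │ │       │ │   │
│ │ │ ╵ ╶───┐ ├─┴─╴ │
│ │ │       │ │     │
│ │ └─┬───╴ │ │ ╶───┤
│ │   │     │ │     │
│ ├─╴ │ ╶─┬─┤ ├───╴ │
│ │   │   │ │ │     │
│ └─┬─┴─┐ │ │ │ ┌───┤
│   │   │ │ │ │ │   │
│ ╶─┘ ╷ ╵ ╵ │ ╵ └─╴ │
│     │     │       │
└─────┴─────┴───────┘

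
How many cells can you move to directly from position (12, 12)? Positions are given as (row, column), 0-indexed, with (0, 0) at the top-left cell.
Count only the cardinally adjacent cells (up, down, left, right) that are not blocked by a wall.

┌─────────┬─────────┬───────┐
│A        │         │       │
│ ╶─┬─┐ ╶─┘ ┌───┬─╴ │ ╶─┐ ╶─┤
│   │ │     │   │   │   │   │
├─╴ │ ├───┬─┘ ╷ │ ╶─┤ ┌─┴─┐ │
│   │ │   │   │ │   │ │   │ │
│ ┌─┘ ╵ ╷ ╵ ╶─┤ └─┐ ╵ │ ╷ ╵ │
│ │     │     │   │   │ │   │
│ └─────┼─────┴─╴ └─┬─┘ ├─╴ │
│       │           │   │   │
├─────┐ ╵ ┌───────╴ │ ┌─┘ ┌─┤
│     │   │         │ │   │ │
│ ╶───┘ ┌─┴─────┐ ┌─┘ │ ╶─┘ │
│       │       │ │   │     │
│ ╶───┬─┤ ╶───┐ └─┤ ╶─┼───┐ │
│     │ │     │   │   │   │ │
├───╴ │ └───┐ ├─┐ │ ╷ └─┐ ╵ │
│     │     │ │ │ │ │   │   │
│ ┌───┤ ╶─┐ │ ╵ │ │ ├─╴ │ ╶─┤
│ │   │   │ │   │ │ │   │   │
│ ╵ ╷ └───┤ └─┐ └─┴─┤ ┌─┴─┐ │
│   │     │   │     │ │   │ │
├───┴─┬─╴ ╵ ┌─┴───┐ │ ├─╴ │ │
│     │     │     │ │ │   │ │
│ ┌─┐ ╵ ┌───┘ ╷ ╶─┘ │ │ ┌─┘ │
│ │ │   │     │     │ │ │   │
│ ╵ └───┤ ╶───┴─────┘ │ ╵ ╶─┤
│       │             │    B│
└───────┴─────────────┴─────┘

Checking passable neighbors of (12, 12):
Neighbors: (13, 12), (12, 13)
Count: 2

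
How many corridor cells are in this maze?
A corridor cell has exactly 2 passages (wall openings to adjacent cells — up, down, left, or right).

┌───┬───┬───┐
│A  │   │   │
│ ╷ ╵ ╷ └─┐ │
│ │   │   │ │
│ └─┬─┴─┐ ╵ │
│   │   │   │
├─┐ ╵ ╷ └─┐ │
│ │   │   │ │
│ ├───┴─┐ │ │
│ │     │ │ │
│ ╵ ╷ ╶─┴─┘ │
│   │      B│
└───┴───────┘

Counting cells with exactly 2 passages:
Total corridor cells: 30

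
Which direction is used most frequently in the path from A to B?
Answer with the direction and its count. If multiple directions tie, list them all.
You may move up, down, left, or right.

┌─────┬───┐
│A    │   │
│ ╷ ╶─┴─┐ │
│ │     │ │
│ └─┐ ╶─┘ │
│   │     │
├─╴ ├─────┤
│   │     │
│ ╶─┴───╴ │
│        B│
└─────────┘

Directions: down, down, right, down, left, down, right, right, right, right
Counts: {'down': 4, 'right': 5, 'left': 1}
Most common: right (5 times)

Solution:

┌─────┬───┐
│A    │   │
│ ╷ ╶─┴─┐ │
│↓│     │ │
│ └─┐ ╶─┘ │
│↳ ↓│     │
├─╴ ├─────┤
│↓ ↲│     │
│ ╶─┴───╴ │
│↳ → → → B│
└─────────┘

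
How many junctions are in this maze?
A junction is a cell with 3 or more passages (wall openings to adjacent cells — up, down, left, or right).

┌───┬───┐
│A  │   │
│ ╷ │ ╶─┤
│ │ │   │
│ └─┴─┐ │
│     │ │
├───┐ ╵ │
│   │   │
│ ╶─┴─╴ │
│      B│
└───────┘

Checking each cell for number of passages:

Junctions found (3+ passages):
  (3, 3): 3 passages
Total junctions: 1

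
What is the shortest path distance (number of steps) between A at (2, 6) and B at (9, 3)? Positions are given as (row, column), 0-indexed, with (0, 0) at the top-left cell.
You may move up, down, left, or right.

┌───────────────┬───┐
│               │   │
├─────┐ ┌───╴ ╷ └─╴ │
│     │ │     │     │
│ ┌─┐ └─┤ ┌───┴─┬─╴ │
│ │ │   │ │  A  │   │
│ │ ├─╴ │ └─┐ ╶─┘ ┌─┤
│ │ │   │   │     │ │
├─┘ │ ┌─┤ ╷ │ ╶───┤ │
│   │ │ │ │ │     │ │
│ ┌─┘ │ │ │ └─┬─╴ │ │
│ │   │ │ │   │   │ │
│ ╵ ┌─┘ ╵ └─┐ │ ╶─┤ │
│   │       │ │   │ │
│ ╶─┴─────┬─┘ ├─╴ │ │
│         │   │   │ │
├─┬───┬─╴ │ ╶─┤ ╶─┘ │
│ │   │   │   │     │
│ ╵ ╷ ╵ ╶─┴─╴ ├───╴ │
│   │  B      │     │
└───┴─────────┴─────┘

Finding path from (2, 6) to (9, 3):
Path: (2,6) → (3,6) → (3,7) → (3,8) → (2,8) → (2,9) → (1,9) → (1,8) → (1,7) → (0,7) → (0,6) → (1,6) → (1,5) → (1,4) → (2,4) → (3,4) → (3,5) → (4,5) → (5,5) → (5,6) → (6,6) → (7,6) → (7,5) → (8,5) → (8,6) → (9,6) → (9,5) → (9,4) → (9,3)
Distance: 28 steps

Solution:

┌───────────────┬───┐
│            ↓ ↰│   │
├─────┐ ┌───╴ ╷ └─╴ │
│     │ │↓ ← ↲│↑ ← ↰│
│ ┌─┐ └─┤ ┌───┴─┬─╴ │
│ │ │   │↓│  A  │↱ ↑│
│ │ ├─╴ │ └─┐ ╶─┘ ┌─┤
│ │ │   │↳ ↓│↳ → ↑│ │
├─┘ │ ┌─┤ ╷ │ ╶───┤ │
│   │ │ │ │↓│     │ │
│ ┌─┘ │ │ │ └─┬─╴ │ │
│ │   │ │ │↳ ↓│   │ │
│ ╵ ┌─┘ ╵ └─┐ │ ╶─┤ │
│   │       │↓│   │ │
│ ╶─┴─────┬─┘ ├─╴ │ │
│         │↓ ↲│   │ │
├─┬───┬─╴ │ ╶─┤ ╶─┘ │
│ │   │   │↳ ↓│     │
│ ╵ ╷ ╵ ╶─┴─╴ ├───╴ │
│   │  B ← ← ↲│     │
└───┴─────────┴─────┘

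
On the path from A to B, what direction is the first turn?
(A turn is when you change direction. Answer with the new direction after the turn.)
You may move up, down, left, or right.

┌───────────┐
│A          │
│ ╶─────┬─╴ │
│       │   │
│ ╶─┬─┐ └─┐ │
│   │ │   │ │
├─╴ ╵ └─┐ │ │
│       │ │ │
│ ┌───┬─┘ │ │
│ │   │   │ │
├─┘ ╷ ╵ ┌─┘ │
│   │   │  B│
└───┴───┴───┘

Directions: right, right, right, right, right, down, down, down, down, down
First turn direction: down

Solution:

┌───────────┐
│A → → → → ↓│
│ ╶─────┬─╴ │
│       │  ↓│
│ ╶─┬─┐ └─┐ │
│   │ │   │↓│
├─╴ ╵ └─┐ │ │
│       │ │↓│
│ ┌───┬─┘ │ │
│ │   │   │↓│
├─┘ ╷ ╵ ┌─┘ │
│   │   │  B│
└───┴───┴───┘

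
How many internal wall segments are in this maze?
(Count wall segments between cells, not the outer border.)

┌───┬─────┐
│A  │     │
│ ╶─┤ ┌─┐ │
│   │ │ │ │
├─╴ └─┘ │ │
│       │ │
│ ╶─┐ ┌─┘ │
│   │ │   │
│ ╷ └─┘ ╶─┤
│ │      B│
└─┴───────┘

Counting internal wall segments:
Total internal walls: 16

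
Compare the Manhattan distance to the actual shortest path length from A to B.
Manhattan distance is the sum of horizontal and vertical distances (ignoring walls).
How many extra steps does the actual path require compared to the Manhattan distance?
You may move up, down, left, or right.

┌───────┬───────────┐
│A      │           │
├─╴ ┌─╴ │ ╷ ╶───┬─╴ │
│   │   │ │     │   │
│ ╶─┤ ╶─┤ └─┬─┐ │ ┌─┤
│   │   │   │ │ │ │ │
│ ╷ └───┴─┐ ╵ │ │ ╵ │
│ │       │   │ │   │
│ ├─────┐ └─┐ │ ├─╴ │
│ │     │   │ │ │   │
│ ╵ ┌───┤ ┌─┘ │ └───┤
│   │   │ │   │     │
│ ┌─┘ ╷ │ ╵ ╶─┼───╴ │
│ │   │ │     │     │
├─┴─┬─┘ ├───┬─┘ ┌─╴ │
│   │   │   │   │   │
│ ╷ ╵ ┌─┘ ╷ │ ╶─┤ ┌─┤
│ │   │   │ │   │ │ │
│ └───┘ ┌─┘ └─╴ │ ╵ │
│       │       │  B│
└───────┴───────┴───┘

Manhattan distance: |9 - 0| + |9 - 0| = 18
Actual path length: 38
Extra steps: 38 - 18 = 20

Solution:

┌───────┬───────────┐
│A ↓    │↱ ↓        │
├─╴ ┌─╴ │ ╷ ╶───┬─╴ │
│↓ ↲│   │↑│↳ → ↓│   │
│ ╶─┤ ╶─┤ └─┬─┐ │ ┌─┤
│↳ ↓│   │↑ ↰│ │↓│ │ │
│ ╷ └───┴─┐ ╵ │ │ ╵ │
│ │↳ → → ↓│↑ ↰│↓│   │
│ ├─────┐ └─┐ │ ├─╴ │
│ │     │↓  │↑│↓│   │
│ ╵ ┌───┤ ┌─┘ │ └───┤
│   │   │↓│↱ ↑│↳ → ↓│
│ ┌─┘ ╷ │ ╵ ╶─┼───╴ │
│ │   │ │↳ ↑  │    ↓│
├─┴─┬─┘ ├───┬─┘ ┌─╴ │
│   │   │   │   │↓ ↲│
│ ╷ ╵ ┌─┘ ╷ │ ╶─┤ ┌─┤
│ │   │   │ │   │↓│ │
│ └───┘ ┌─┘ └─╴ │ ╵ │
│       │       │↳ B│
└───────┴───────┴───┘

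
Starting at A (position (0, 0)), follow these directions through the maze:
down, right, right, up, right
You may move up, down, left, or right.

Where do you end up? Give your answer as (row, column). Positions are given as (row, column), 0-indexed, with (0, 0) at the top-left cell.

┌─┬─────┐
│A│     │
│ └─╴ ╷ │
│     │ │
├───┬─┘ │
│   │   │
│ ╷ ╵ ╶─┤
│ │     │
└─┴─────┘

Following directions step by step:
Start: (0, 0)
  down: (0, 0) → (1, 0)
  right: (1, 0) → (1, 1)
  right: (1, 1) → (1, 2)
  up: (1, 2) → (0, 2)
  right: (0, 2) → (0, 3)
Final position: (0, 3)

Path taken:

┌─┬─────┐
│A│  ↱ B│
│ └─╴ ╷ │
│↳ → ↑│ │
├───┬─┘ │
│   │   │
│ ╷ ╵ ╶─┤
│ │     │
└─┴─────┘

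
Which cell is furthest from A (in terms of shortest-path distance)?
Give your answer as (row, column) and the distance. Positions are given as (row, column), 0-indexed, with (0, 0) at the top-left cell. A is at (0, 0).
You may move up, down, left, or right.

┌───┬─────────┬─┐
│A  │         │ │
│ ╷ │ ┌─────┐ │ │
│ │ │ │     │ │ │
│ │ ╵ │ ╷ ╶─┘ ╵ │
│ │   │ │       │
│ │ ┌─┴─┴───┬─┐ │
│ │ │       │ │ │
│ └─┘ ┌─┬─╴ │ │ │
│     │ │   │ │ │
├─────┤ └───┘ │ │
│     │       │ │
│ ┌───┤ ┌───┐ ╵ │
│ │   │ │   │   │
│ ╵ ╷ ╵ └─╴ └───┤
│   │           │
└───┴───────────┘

Computing BFS distances from A to all cells:
Furthest cell: (5, 2)
Distance: 33 steps

Path from A to the furthest cell:

┌───┬─────────┬─┐
│A ↓│↱ → → → ↓│ │
│ ╷ │ ┌─────┐ │ │
│ │↓│↑│     │↓│ │
│ │ ╵ │ ╷ ╶─┘ ╵ │
│ │↳ ↑│ │    ↳ ↓│
│ │ ┌─┴─┴───┬─┐ │
│ │ │       │ │↓│
│ └─┘ ┌─┬─╴ │ │ │
│     │ │   │ │↓│
├─────┤ └───┘ │ │
│↱ → B│↓ ← ← ↰│↓│
│ ┌───┤ ┌───┐ ╵ │
│↑│↓ ↰│↓│   │↑ ↲│
│ ╵ ╷ ╵ └─╴ └───┤
│↑ ↲│↑ ↲        │
└───┴───────────┘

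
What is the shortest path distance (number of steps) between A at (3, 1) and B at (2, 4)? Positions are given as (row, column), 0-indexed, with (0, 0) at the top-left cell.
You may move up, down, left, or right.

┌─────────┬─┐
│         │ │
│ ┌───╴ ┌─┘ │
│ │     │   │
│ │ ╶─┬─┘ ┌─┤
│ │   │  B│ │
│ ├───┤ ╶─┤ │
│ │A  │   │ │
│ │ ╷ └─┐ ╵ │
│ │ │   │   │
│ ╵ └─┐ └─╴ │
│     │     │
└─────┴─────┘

Finding path from (3, 1) to (2, 4):
Path: (3,1) → (3,2) → (4,2) → (4,3) → (5,3) → (5,4) → (5,5) → (4,5) → (4,4) → (3,4) → (3,3) → (2,3) → (2,4)
Distance: 12 steps

Solution:

┌─────────┬─┐
│         │ │
│ ┌───╴ ┌─┘ │
│ │     │   │
│ │ ╶─┬─┘ ┌─┤
│ │   │↱ B│ │
│ ├───┤ ╶─┤ │
│ │A ↓│↑ ↰│ │
│ │ ╷ └─┐ ╵ │
│ │ │↳ ↓│↑ ↰│
│ ╵ └─┐ └─╴ │
│     │↳ → ↑│
└─────┴─────┘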